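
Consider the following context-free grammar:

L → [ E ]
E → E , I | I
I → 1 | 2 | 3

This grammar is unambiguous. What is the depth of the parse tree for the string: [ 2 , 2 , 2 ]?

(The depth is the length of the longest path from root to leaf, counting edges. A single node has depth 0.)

5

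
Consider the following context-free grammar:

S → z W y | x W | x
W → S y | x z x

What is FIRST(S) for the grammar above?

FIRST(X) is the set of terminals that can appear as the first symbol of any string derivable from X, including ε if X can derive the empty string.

We compute FIRST(S) using the standard algorithm.
FIRST(S) = {x, z}
FIRST(W) = {x, z}
Therefore, FIRST(S) = {x, z}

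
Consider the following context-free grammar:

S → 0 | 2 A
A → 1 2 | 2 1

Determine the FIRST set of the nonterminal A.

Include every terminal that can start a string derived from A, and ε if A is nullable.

We compute FIRST(A) using the standard algorithm.
FIRST(A) = {1, 2}
FIRST(S) = {0, 2}
Therefore, FIRST(A) = {1, 2}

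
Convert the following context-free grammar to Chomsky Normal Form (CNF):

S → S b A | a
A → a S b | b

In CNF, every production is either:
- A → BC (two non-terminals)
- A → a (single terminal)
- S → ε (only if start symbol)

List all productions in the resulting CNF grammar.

TB → b; S → a; TA → a; A → b; S → S X0; X0 → TB A; A → TA X1; X1 → S TB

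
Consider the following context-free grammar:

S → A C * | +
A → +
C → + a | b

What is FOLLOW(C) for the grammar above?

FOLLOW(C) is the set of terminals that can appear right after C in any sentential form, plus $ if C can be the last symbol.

We compute FOLLOW(C) using the standard algorithm.
FOLLOW(S) starts with {$}.
FIRST(A) = {+}
FIRST(C) = {+, b}
FIRST(S) = {+}
FOLLOW(A) = {+, b}
FOLLOW(C) = {*}
FOLLOW(S) = {$}
Therefore, FOLLOW(C) = {*}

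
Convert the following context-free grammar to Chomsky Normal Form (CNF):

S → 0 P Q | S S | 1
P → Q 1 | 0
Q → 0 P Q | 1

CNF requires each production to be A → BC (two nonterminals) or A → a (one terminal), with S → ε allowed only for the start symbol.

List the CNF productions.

T0 → 0; S → 1; T1 → 1; P → 0; Q → 1; S → T0 X0; X0 → P Q; S → S S; P → Q T1; Q → T0 X1; X1 → P Q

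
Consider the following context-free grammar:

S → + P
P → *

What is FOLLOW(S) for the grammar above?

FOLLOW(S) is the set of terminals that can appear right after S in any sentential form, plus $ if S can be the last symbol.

We compute FOLLOW(S) using the standard algorithm.
FOLLOW(S) starts with {$}.
FIRST(P) = {*}
FIRST(S) = {+}
FOLLOW(P) = {$}
FOLLOW(S) = {$}
Therefore, FOLLOW(S) = {$}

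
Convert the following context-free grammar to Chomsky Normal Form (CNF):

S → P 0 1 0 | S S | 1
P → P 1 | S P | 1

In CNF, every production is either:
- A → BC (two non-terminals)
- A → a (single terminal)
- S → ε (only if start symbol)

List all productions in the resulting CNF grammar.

T0 → 0; T1 → 1; S → 1; P → 1; S → P X0; X0 → T0 X1; X1 → T1 T0; S → S S; P → P T1; P → S P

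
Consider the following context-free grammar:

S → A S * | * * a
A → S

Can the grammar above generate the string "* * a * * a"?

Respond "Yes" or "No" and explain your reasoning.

No - no valid derivation exists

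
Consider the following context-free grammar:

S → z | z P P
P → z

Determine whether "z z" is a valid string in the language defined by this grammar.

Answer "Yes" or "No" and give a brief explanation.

No - no valid derivation exists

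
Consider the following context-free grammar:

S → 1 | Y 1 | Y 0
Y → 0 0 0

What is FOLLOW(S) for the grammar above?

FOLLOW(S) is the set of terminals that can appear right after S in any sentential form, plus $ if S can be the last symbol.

We compute FOLLOW(S) using the standard algorithm.
FOLLOW(S) starts with {$}.
FIRST(S) = {0, 1}
FIRST(Y) = {0}
FOLLOW(S) = {$}
FOLLOW(Y) = {0, 1}
Therefore, FOLLOW(S) = {$}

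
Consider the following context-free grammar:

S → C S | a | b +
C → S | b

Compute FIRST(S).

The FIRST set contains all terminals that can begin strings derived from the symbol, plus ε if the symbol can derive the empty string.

We compute FIRST(S) using the standard algorithm.
FIRST(C) = {a, b}
FIRST(S) = {a, b}
Therefore, FIRST(S) = {a, b}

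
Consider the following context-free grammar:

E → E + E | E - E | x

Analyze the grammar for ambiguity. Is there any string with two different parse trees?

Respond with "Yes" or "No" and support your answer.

Yes - the string 'x - x + x - x + x + x' has two distinct parse trees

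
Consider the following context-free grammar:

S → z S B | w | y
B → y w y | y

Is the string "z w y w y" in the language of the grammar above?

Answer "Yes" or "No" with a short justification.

Yes - a valid derivation exists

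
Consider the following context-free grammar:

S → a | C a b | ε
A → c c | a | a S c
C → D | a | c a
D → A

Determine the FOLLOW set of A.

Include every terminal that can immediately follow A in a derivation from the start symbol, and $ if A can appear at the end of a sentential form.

We compute FOLLOW(A) using the standard algorithm.
FOLLOW(S) starts with {$}.
FIRST(A) = {a, c}
FIRST(C) = {a, c}
FIRST(D) = {a, c}
FIRST(S) = {a, c, ε}
FOLLOW(A) = {a}
FOLLOW(C) = {a}
FOLLOW(D) = {a}
FOLLOW(S) = {$, c}
Therefore, FOLLOW(A) = {a}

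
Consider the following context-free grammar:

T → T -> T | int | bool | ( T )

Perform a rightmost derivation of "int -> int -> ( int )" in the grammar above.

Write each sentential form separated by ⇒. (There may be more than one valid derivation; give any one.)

T ⇒ T -> T ⇒ T -> T -> T ⇒ T -> T -> ( T ) ⇒ T -> T -> ( int ) ⇒ T -> int -> ( int ) ⇒ int -> int -> ( int )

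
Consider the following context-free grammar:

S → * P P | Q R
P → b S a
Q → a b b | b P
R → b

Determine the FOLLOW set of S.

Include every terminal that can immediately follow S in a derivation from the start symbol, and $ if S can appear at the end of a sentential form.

We compute FOLLOW(S) using the standard algorithm.
FOLLOW(S) starts with {$}.
FIRST(P) = {b}
FIRST(Q) = {a, b}
FIRST(R) = {b}
FIRST(S) = {*, a, b}
FOLLOW(P) = {$, a, b}
FOLLOW(Q) = {b}
FOLLOW(R) = {$, a}
FOLLOW(S) = {$, a}
Therefore, FOLLOW(S) = {$, a}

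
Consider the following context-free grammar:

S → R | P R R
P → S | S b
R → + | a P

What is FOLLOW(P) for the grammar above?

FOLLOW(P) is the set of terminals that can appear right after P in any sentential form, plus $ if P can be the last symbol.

We compute FOLLOW(P) using the standard algorithm.
FOLLOW(S) starts with {$}.
FIRST(P) = {+, a}
FIRST(R) = {+, a}
FIRST(S) = {+, a}
FOLLOW(P) = {$, +, a, b}
FOLLOW(R) = {$, +, a, b}
FOLLOW(S) = {$, +, a, b}
Therefore, FOLLOW(P) = {$, +, a, b}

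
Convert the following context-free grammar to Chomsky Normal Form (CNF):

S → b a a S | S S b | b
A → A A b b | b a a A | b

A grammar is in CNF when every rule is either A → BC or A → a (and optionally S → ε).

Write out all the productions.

TB → b; TA → a; S → b; A → b; S → TB X0; X0 → TA X1; X1 → TA S; S → S X2; X2 → S TB; A → A X3; X3 → A X4; X4 → TB TB; A → TB X5; X5 → TA X6; X6 → TA A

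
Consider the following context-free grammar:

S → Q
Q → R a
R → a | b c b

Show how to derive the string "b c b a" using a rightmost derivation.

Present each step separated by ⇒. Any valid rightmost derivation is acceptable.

S ⇒ Q ⇒ R a ⇒ b c b a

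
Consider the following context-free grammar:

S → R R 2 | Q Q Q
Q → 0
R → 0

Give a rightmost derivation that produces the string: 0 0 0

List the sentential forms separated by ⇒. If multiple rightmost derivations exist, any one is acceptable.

S ⇒ Q Q Q ⇒ Q Q 0 ⇒ Q 0 0 ⇒ 0 0 0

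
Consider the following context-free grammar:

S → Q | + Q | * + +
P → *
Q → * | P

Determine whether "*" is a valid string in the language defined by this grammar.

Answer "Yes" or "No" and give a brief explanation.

Yes - a valid derivation exists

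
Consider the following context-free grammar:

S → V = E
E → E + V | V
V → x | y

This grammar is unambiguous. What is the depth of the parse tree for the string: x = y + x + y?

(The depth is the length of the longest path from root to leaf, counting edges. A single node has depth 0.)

5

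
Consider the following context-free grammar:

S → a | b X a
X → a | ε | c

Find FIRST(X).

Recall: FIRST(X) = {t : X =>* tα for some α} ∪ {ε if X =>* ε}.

We compute FIRST(X) using the standard algorithm.
FIRST(S) = {a, b}
FIRST(X) = {a, c, ε}
Therefore, FIRST(X) = {a, c, ε}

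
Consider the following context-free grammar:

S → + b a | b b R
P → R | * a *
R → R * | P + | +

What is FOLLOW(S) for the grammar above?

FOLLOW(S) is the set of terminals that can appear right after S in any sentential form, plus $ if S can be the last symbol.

We compute FOLLOW(S) using the standard algorithm.
FOLLOW(S) starts with {$}.
FIRST(P) = {*, +}
FIRST(R) = {*, +}
FIRST(S) = {+, b}
FOLLOW(P) = {+}
FOLLOW(R) = {$, *, +}
FOLLOW(S) = {$}
Therefore, FOLLOW(S) = {$}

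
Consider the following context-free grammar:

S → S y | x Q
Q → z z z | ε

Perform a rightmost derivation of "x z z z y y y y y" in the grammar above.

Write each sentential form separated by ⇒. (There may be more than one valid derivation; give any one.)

S ⇒ S y ⇒ S y y ⇒ S y y y ⇒ S y y y y ⇒ S y y y y y ⇒ x Q y y y y y ⇒ x z z z y y y y y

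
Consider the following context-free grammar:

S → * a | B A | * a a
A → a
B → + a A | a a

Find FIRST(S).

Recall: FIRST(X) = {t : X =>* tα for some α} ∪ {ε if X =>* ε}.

We compute FIRST(S) using the standard algorithm.
FIRST(A) = {a}
FIRST(B) = {+, a}
FIRST(S) = {*, +, a}
Therefore, FIRST(S) = {*, +, a}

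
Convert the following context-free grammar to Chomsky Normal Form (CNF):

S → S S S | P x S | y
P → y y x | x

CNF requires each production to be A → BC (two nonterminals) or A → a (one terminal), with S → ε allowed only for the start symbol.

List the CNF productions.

TX → x; S → y; TY → y; P → x; S → S X0; X0 → S S; S → P X1; X1 → TX S; P → TY X2; X2 → TY TX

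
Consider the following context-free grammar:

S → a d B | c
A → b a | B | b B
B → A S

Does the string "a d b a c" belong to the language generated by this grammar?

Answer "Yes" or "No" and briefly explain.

Yes - a valid derivation exists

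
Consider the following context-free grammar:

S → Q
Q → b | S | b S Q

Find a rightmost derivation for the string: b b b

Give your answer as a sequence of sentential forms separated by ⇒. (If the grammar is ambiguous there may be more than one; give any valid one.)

S ⇒ Q ⇒ b S Q ⇒ b S b ⇒ b Q b ⇒ b b b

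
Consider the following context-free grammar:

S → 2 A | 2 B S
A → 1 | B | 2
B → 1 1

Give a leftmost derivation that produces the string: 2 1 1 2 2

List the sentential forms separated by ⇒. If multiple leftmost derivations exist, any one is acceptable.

S ⇒ 2 B S ⇒ 2 1 1 S ⇒ 2 1 1 2 A ⇒ 2 1 1 2 2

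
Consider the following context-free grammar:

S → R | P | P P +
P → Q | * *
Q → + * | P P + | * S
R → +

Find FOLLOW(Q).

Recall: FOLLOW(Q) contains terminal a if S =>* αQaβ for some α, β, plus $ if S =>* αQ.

We compute FOLLOW(Q) using the standard algorithm.
FOLLOW(S) starts with {$}.
FIRST(P) = {*, +}
FIRST(Q) = {*, +}
FIRST(R) = {+}
FIRST(S) = {*, +}
FOLLOW(P) = {$, *, +}
FOLLOW(Q) = {$, *, +}
FOLLOW(R) = {$, *, +}
FOLLOW(S) = {$, *, +}
Therefore, FOLLOW(Q) = {$, *, +}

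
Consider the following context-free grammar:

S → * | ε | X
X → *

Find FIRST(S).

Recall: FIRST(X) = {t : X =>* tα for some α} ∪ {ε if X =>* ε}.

We compute FIRST(S) using the standard algorithm.
FIRST(S) = {*, ε}
FIRST(X) = {*}
Therefore, FIRST(S) = {*, ε}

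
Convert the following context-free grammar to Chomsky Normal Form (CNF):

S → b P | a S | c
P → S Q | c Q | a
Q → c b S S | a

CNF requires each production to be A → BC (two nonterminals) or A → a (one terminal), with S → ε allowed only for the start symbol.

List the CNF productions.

TB → b; TA → a; S → c; TC → c; P → a; Q → a; S → TB P; S → TA S; P → S Q; P → TC Q; Q → TC X0; X0 → TB X1; X1 → S S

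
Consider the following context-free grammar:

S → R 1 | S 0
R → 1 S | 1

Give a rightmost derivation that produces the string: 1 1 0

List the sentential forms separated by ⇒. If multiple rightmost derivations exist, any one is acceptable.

S ⇒ S 0 ⇒ R 1 0 ⇒ 1 1 0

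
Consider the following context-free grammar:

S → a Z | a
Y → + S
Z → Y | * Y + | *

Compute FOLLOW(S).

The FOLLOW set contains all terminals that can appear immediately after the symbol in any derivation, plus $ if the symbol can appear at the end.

We compute FOLLOW(S) using the standard algorithm.
FOLLOW(S) starts with {$}.
FIRST(S) = {a}
FIRST(Y) = {+}
FIRST(Z) = {*, +}
FOLLOW(S) = {$, +}
FOLLOW(Y) = {$, +}
FOLLOW(Z) = {$, +}
Therefore, FOLLOW(S) = {$, +}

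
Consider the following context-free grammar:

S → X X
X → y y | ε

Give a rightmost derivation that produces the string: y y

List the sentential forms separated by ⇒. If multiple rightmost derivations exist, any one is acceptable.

S ⇒ X X ⇒ X y y ⇒ y y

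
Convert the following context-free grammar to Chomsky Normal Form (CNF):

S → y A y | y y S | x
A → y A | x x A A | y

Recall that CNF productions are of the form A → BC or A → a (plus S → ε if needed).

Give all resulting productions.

TY → y; S → x; TX → x; A → y; S → TY X0; X0 → A TY; S → TY X1; X1 → TY S; A → TY A; A → TX X2; X2 → TX X3; X3 → A A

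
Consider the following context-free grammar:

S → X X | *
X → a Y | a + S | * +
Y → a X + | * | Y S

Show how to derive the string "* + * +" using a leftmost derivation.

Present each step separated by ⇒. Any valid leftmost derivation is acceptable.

S ⇒ X X ⇒ * + X ⇒ * + * +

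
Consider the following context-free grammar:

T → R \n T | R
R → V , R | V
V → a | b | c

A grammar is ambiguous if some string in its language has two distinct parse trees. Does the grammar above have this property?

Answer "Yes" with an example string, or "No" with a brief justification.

No - the grammar is unambiguous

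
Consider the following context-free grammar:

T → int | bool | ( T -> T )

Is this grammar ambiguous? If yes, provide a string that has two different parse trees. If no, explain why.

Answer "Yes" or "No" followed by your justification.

No - the grammar is unambiguous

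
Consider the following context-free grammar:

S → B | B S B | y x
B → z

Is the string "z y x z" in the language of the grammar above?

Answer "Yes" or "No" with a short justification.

Yes - a valid derivation exists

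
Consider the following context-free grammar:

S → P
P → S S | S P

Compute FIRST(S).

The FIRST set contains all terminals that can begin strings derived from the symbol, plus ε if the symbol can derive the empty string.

We compute FIRST(S) using the standard algorithm.
FIRST(P) = {}
FIRST(S) = {}
Therefore, FIRST(S) = {}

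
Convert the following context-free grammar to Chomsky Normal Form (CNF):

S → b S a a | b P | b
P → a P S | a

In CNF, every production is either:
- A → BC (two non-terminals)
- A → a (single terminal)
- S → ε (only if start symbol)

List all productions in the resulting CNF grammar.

TB → b; TA → a; S → b; P → a; S → TB X0; X0 → S X1; X1 → TA TA; S → TB P; P → TA X2; X2 → P S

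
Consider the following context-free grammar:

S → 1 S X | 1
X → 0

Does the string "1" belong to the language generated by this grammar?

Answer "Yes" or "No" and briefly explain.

Yes - a valid derivation exists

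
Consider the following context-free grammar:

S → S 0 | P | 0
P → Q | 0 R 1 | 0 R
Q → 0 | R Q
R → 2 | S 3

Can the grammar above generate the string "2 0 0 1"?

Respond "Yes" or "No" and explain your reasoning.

No - no valid derivation exists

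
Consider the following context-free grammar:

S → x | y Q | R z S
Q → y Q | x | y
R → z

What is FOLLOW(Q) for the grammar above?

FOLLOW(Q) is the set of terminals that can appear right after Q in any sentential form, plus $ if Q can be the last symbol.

We compute FOLLOW(Q) using the standard algorithm.
FOLLOW(S) starts with {$}.
FIRST(Q) = {x, y}
FIRST(R) = {z}
FIRST(S) = {x, y, z}
FOLLOW(Q) = {$}
FOLLOW(R) = {z}
FOLLOW(S) = {$}
Therefore, FOLLOW(Q) = {$}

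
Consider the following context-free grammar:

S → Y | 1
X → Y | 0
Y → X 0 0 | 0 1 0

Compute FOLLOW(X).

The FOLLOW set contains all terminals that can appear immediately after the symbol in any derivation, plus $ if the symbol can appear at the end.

We compute FOLLOW(X) using the standard algorithm.
FOLLOW(S) starts with {$}.
FIRST(S) = {0, 1}
FIRST(X) = {0}
FIRST(Y) = {0}
FOLLOW(S) = {$}
FOLLOW(X) = {0}
FOLLOW(Y) = {$, 0}
Therefore, FOLLOW(X) = {0}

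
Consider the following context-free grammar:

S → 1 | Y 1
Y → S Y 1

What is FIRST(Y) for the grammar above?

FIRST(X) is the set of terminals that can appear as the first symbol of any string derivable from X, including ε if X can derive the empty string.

We compute FIRST(Y) using the standard algorithm.
FIRST(S) = {1}
FIRST(Y) = {1}
Therefore, FIRST(Y) = {1}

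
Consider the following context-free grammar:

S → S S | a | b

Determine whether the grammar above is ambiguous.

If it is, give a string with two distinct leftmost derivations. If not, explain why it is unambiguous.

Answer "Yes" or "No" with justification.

Yes - the string 'b b b b a' has two distinct leftmost derivations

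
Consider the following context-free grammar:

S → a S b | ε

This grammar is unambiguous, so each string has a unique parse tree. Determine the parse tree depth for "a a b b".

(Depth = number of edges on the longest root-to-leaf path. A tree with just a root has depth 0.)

3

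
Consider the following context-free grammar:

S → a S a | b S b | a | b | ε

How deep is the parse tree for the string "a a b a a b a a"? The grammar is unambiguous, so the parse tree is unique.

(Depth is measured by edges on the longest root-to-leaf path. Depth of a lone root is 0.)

5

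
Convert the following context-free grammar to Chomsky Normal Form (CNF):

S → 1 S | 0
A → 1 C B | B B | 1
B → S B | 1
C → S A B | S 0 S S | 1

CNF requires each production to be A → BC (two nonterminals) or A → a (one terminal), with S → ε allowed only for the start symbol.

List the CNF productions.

T1 → 1; S → 0; A → 1; B → 1; T0 → 0; C → 1; S → T1 S; A → T1 X0; X0 → C B; A → B B; B → S B; C → S X1; X1 → A B; C → S X2; X2 → T0 X3; X3 → S S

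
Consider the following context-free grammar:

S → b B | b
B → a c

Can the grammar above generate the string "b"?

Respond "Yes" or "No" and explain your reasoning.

Yes - a valid derivation exists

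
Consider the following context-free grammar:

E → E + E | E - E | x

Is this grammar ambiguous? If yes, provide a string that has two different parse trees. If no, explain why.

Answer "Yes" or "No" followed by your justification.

Yes - the string 'x - x - x + x - x' has two distinct leftmost derivations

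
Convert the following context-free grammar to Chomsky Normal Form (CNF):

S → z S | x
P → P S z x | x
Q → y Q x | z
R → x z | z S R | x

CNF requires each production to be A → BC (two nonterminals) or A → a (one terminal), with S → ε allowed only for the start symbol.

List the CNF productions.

TZ → z; S → x; TX → x; P → x; TY → y; Q → z; R → x; S → TZ S; P → P X0; X0 → S X1; X1 → TZ TX; Q → TY X2; X2 → Q TX; R → TX TZ; R → TZ X3; X3 → S R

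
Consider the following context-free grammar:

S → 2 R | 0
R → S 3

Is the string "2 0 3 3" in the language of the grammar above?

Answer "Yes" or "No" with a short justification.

No - no valid derivation exists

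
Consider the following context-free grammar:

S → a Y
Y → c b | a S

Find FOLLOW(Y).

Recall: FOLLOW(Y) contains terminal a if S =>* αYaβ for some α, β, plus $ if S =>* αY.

We compute FOLLOW(Y) using the standard algorithm.
FOLLOW(S) starts with {$}.
FIRST(S) = {a}
FIRST(Y) = {a, c}
FOLLOW(S) = {$}
FOLLOW(Y) = {$}
Therefore, FOLLOW(Y) = {$}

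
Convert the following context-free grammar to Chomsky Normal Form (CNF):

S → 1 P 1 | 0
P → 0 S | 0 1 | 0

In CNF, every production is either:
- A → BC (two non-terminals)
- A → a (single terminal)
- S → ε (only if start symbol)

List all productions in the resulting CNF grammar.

T1 → 1; S → 0; T0 → 0; P → 0; S → T1 X0; X0 → P T1; P → T0 S; P → T0 T1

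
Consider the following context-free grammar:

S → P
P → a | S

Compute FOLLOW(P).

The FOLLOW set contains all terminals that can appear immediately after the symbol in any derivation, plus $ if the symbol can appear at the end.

We compute FOLLOW(P) using the standard algorithm.
FOLLOW(S) starts with {$}.
FIRST(P) = {a}
FIRST(S) = {a}
FOLLOW(P) = {$}
FOLLOW(S) = {$}
Therefore, FOLLOW(P) = {$}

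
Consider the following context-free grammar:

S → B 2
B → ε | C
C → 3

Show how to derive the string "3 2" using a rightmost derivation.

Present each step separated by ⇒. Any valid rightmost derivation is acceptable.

S ⇒ B 2 ⇒ C 2 ⇒ 3 2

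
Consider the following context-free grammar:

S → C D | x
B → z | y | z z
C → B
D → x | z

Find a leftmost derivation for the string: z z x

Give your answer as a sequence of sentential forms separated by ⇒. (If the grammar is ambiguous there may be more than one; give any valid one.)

S ⇒ C D ⇒ B D ⇒ z z D ⇒ z z x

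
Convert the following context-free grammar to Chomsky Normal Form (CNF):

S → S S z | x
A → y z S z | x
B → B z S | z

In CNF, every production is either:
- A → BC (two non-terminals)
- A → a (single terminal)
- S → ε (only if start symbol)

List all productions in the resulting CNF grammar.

TZ → z; S → x; TY → y; A → x; B → z; S → S X0; X0 → S TZ; A → TY X1; X1 → TZ X2; X2 → S TZ; B → B X3; X3 → TZ S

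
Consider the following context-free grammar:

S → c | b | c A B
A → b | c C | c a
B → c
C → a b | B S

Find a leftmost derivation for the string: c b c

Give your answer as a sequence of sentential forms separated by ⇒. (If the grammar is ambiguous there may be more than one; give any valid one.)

S ⇒ c A B ⇒ c b B ⇒ c b c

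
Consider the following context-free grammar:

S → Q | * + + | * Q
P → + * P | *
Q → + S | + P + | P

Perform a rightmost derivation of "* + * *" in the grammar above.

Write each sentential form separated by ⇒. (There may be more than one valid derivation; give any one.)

S ⇒ * Q ⇒ * P ⇒ * + * P ⇒ * + * *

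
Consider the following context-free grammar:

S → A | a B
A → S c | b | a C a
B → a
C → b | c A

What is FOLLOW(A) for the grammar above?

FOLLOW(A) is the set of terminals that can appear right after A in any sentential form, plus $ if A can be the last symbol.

We compute FOLLOW(A) using the standard algorithm.
FOLLOW(S) starts with {$}.
FIRST(A) = {a, b}
FIRST(B) = {a}
FIRST(C) = {b, c}
FIRST(S) = {a, b}
FOLLOW(A) = {$, a, c}
FOLLOW(B) = {$, c}
FOLLOW(C) = {a}
FOLLOW(S) = {$, c}
Therefore, FOLLOW(A) = {$, a, c}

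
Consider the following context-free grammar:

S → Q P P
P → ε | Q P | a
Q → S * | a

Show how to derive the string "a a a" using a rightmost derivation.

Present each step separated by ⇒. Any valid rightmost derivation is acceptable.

S ⇒ Q P P ⇒ Q P a ⇒ Q a a ⇒ a a a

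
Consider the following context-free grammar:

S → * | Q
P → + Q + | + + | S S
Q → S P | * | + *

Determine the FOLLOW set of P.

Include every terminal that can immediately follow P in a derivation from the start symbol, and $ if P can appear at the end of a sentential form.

We compute FOLLOW(P) using the standard algorithm.
FOLLOW(S) starts with {$}.
FIRST(P) = {*, +}
FIRST(Q) = {*, +}
FIRST(S) = {*, +}
FOLLOW(P) = {$, *, +}
FOLLOW(Q) = {$, *, +}
FOLLOW(S) = {$, *, +}
Therefore, FOLLOW(P) = {$, *, +}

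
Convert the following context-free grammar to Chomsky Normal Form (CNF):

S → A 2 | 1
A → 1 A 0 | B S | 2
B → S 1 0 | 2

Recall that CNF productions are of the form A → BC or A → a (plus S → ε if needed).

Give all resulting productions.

T2 → 2; S → 1; T1 → 1; T0 → 0; A → 2; B → 2; S → A T2; A → T1 X0; X0 → A T0; A → B S; B → S X1; X1 → T1 T0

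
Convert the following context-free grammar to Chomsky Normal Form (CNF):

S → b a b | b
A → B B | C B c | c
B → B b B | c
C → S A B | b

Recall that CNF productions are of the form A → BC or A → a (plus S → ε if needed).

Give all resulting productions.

TB → b; TA → a; S → b; TC → c; A → c; B → c; C → b; S → TB X0; X0 → TA TB; A → B B; A → C X1; X1 → B TC; B → B X2; X2 → TB B; C → S X3; X3 → A B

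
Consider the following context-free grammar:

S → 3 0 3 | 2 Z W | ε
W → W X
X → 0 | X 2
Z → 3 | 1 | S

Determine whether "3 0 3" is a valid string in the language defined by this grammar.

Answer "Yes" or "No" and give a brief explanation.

Yes - a valid derivation exists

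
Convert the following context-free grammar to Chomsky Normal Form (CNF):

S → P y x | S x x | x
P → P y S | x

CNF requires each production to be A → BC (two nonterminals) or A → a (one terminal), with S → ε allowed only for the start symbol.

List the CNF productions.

TY → y; TX → x; S → x; P → x; S → P X0; X0 → TY TX; S → S X1; X1 → TX TX; P → P X2; X2 → TY S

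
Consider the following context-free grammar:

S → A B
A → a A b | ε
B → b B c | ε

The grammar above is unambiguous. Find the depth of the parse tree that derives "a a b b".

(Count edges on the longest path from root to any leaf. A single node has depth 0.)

4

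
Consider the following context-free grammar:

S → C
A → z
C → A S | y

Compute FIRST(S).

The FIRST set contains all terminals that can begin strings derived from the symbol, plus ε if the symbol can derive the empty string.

We compute FIRST(S) using the standard algorithm.
FIRST(A) = {z}
FIRST(C) = {y, z}
FIRST(S) = {y, z}
Therefore, FIRST(S) = {y, z}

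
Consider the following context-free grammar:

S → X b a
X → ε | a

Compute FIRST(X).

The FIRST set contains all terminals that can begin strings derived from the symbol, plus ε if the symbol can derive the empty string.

We compute FIRST(X) using the standard algorithm.
FIRST(S) = {a, b}
FIRST(X) = {a, ε}
Therefore, FIRST(X) = {a, ε}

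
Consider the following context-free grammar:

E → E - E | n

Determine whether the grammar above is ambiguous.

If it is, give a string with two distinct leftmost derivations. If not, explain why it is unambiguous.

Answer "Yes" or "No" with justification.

Yes - the string 'n - n - n - n - n' has two distinct leftmost derivations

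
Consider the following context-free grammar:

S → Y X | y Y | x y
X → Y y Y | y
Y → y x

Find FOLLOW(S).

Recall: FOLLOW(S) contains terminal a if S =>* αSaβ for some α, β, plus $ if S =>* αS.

We compute FOLLOW(S) using the standard algorithm.
FOLLOW(S) starts with {$}.
FIRST(S) = {x, y}
FIRST(X) = {y}
FIRST(Y) = {y}
FOLLOW(S) = {$}
FOLLOW(X) = {$}
FOLLOW(Y) = {$, y}
Therefore, FOLLOW(S) = {$}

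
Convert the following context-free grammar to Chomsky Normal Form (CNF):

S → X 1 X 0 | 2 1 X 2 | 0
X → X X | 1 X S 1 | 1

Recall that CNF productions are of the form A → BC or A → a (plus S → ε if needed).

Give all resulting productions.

T1 → 1; T0 → 0; T2 → 2; S → 0; X → 1; S → X X0; X0 → T1 X1; X1 → X T0; S → T2 X2; X2 → T1 X3; X3 → X T2; X → X X; X → T1 X4; X4 → X X5; X5 → S T1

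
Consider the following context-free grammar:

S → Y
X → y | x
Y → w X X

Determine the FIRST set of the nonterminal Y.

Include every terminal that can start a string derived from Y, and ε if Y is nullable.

We compute FIRST(Y) using the standard algorithm.
FIRST(S) = {w}
FIRST(X) = {x, y}
FIRST(Y) = {w}
Therefore, FIRST(Y) = {w}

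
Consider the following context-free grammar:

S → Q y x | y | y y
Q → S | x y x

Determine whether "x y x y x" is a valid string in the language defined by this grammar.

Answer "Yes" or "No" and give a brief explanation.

Yes - a valid derivation exists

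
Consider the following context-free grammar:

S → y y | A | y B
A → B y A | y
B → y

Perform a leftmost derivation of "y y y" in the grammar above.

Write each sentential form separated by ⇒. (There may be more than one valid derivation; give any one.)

S ⇒ A ⇒ B y A ⇒ y y A ⇒ y y y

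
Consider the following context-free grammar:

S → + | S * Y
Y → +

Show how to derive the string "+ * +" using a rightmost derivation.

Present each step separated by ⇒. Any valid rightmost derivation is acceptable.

S ⇒ S * Y ⇒ S * + ⇒ + * +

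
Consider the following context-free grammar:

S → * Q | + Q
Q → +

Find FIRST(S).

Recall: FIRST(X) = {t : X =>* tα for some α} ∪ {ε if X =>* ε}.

We compute FIRST(S) using the standard algorithm.
FIRST(Q) = {+}
FIRST(S) = {*, +}
Therefore, FIRST(S) = {*, +}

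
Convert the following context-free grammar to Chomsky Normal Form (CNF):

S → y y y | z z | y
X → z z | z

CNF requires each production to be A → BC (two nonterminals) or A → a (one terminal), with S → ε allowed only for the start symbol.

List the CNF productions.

TY → y; TZ → z; S → y; X → z; S → TY X0; X0 → TY TY; S → TZ TZ; X → TZ TZ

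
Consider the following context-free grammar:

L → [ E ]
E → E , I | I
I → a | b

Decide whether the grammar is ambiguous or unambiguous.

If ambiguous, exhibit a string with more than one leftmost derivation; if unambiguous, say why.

Unambiguous - every string in the language has a unique leftmost derivation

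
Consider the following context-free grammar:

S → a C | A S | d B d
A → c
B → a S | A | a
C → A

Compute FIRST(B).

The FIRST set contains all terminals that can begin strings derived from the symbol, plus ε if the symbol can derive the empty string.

We compute FIRST(B) using the standard algorithm.
FIRST(A) = {c}
FIRST(B) = {a, c}
FIRST(C) = {c}
FIRST(S) = {a, c, d}
Therefore, FIRST(B) = {a, c}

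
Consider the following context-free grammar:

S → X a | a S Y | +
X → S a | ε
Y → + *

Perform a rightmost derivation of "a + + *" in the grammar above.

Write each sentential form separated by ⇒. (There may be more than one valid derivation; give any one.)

S ⇒ a S Y ⇒ a S + * ⇒ a + + *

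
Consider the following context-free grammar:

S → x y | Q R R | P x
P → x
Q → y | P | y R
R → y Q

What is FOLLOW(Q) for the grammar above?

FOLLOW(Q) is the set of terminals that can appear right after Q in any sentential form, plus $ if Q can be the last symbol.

We compute FOLLOW(Q) using the standard algorithm.
FOLLOW(S) starts with {$}.
FIRST(P) = {x}
FIRST(Q) = {x, y}
FIRST(R) = {y}
FIRST(S) = {x, y}
FOLLOW(P) = {$, x, y}
FOLLOW(Q) = {$, y}
FOLLOW(R) = {$, y}
FOLLOW(S) = {$}
Therefore, FOLLOW(Q) = {$, y}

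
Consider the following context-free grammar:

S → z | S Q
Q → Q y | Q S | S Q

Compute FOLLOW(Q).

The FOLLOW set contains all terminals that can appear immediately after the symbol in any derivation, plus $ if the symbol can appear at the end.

We compute FOLLOW(Q) using the standard algorithm.
FOLLOW(S) starts with {$}.
FIRST(Q) = {z}
FIRST(S) = {z}
FOLLOW(Q) = {$, y, z}
FOLLOW(S) = {$, y, z}
Therefore, FOLLOW(Q) = {$, y, z}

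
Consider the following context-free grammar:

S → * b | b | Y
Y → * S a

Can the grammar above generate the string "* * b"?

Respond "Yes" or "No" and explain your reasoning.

No - no valid derivation exists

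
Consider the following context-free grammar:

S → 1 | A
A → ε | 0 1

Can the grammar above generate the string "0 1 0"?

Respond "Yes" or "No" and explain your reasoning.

No - no valid derivation exists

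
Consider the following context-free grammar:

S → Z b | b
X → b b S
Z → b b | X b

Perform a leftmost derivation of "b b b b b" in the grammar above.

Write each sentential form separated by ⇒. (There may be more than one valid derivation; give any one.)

S ⇒ Z b ⇒ X b b ⇒ b b S b b ⇒ b b b b b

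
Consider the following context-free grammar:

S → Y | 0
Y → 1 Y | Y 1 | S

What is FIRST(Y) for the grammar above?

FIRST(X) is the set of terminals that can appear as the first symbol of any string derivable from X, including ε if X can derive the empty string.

We compute FIRST(Y) using the standard algorithm.
FIRST(S) = {0, 1}
FIRST(Y) = {0, 1}
Therefore, FIRST(Y) = {0, 1}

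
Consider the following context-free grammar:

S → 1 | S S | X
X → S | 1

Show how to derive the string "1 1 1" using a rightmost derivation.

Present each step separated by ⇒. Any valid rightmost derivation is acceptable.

S ⇒ S S ⇒ S 1 ⇒ S S 1 ⇒ S 1 1 ⇒ 1 1 1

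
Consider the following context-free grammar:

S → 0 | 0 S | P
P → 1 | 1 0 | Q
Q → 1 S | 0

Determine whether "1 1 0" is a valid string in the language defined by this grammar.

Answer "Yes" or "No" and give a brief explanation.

Yes - a valid derivation exists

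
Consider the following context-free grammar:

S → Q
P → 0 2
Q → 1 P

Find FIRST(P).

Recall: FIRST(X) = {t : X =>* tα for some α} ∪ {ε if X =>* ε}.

We compute FIRST(P) using the standard algorithm.
FIRST(P) = {0}
FIRST(Q) = {1}
FIRST(S) = {1}
Therefore, FIRST(P) = {0}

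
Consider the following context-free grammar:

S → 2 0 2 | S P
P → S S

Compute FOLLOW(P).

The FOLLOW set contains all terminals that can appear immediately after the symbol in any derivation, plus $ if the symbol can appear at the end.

We compute FOLLOW(P) using the standard algorithm.
FOLLOW(S) starts with {$}.
FIRST(P) = {2}
FIRST(S) = {2}
FOLLOW(P) = {$, 2}
FOLLOW(S) = {$, 2}
Therefore, FOLLOW(P) = {$, 2}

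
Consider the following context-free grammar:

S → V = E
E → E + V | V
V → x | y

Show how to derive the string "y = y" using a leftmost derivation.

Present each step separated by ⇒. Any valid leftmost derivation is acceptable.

S ⇒ V = E ⇒ y = E ⇒ y = V ⇒ y = y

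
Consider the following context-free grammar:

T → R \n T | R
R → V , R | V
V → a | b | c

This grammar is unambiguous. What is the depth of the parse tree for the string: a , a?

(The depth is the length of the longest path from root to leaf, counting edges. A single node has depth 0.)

4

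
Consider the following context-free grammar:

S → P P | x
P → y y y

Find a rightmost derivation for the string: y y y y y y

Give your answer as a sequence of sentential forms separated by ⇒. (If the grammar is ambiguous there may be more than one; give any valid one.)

S ⇒ P P ⇒ P y y y ⇒ y y y y y y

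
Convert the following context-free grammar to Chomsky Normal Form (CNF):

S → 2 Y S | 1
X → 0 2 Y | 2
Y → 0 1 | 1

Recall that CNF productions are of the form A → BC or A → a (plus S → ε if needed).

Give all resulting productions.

T2 → 2; S → 1; T0 → 0; X → 2; T1 → 1; Y → 1; S → T2 X0; X0 → Y S; X → T0 X1; X1 → T2 Y; Y → T0 T1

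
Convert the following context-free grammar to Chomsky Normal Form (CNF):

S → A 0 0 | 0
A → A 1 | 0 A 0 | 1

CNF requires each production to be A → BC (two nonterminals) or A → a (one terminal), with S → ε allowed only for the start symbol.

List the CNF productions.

T0 → 0; S → 0; T1 → 1; A → 1; S → A X0; X0 → T0 T0; A → A T1; A → T0 X1; X1 → A T0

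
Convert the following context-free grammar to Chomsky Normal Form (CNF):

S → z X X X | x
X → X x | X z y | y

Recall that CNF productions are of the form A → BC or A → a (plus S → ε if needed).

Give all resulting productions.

TZ → z; S → x; TX → x; TY → y; X → y; S → TZ X0; X0 → X X1; X1 → X X; X → X TX; X → X X2; X2 → TZ TY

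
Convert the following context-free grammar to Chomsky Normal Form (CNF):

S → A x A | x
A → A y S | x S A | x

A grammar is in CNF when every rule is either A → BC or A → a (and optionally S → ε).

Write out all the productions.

TX → x; S → x; TY → y; A → x; S → A X0; X0 → TX A; A → A X1; X1 → TY S; A → TX X2; X2 → S A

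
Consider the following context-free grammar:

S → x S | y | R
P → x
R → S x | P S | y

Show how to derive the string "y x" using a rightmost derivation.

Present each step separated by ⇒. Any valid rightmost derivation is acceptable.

S ⇒ R ⇒ S x ⇒ y x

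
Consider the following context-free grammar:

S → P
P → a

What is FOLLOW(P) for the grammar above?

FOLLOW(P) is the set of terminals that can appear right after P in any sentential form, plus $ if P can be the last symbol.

We compute FOLLOW(P) using the standard algorithm.
FOLLOW(S) starts with {$}.
FIRST(P) = {a}
FIRST(S) = {a}
FOLLOW(P) = {$}
FOLLOW(S) = {$}
Therefore, FOLLOW(P) = {$}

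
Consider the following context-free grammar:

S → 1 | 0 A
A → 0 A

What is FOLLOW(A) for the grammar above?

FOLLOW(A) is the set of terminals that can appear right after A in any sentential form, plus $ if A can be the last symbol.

We compute FOLLOW(A) using the standard algorithm.
FOLLOW(S) starts with {$}.
FIRST(A) = {0}
FIRST(S) = {0, 1}
FOLLOW(A) = {$}
FOLLOW(S) = {$}
Therefore, FOLLOW(A) = {$}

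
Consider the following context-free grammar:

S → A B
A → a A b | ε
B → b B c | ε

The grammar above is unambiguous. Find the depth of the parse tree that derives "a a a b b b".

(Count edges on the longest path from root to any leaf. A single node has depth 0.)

5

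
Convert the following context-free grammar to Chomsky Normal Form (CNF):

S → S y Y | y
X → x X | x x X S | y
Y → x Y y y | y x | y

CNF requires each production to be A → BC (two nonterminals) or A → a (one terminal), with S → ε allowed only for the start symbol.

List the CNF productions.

TY → y; S → y; TX → x; X → y; Y → y; S → S X0; X0 → TY Y; X → TX X; X → TX X1; X1 → TX X2; X2 → X S; Y → TX X3; X3 → Y X4; X4 → TY TY; Y → TY TX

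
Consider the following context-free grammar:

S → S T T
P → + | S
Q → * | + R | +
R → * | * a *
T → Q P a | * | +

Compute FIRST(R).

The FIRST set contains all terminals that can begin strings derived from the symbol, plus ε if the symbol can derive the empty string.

We compute FIRST(R) using the standard algorithm.
FIRST(P) = {+}
FIRST(Q) = {*, +}
FIRST(R) = {*}
FIRST(S) = {}
FIRST(T) = {*, +}
Therefore, FIRST(R) = {*}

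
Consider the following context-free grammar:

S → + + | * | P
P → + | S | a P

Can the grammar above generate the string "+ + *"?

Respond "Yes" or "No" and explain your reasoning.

No - no valid derivation exists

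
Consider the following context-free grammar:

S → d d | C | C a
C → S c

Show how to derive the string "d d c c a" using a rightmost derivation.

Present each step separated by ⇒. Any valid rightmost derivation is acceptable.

S ⇒ C a ⇒ S c a ⇒ C c a ⇒ S c c a ⇒ d d c c a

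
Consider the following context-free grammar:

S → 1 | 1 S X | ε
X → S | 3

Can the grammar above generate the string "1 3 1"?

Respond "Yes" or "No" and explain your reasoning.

No - no valid derivation exists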